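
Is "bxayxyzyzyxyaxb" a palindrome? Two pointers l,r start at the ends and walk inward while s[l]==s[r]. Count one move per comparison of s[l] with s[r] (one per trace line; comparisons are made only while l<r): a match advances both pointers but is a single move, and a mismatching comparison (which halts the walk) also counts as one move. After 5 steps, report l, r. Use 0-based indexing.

[0,14] 'b'=='b' → l++,r--
[1,13] 'x'=='x' → l++,r--
[2,12] 'a'=='a' → l++,r--
[3,11] 'y'=='y' → l++,r--
[4,10] 'x'=='x' → l++,r--

l=5, r=9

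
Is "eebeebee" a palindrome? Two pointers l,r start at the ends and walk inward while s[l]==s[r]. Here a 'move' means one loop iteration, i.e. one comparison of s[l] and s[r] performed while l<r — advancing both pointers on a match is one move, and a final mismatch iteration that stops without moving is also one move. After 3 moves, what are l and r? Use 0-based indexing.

l=3, r=4

l=0 r=7: 'e'=='e', l++,r--
l=1 r=6: 'e'=='e', l++,r--
l=2 r=5: 'b'=='b', l++,r--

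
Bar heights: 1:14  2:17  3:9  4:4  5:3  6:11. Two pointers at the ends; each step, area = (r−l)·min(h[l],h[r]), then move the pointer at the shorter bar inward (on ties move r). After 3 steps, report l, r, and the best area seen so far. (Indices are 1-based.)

[1,6] min(14,11)*5=55 best=55 * → r--
[1,5] min(14,3)*4=12 best=55 → r--
[1,4] min(14,4)*3=12 best=55 → r--

l=1, r=3, best area=55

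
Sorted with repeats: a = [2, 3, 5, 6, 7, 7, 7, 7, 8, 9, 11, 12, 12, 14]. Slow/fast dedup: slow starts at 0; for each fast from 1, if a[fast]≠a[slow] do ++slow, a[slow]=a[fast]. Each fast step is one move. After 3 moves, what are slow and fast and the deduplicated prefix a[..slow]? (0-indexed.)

slow=3, fast=4, prefix=[2, 3, 5, 6]

(s=0,f=1) a[fast]=3≠a[slow]=2 write a[1]=3 → slow++,fast++
(s=1,f=2) a[fast]=5≠a[slow]=3 write a[2]=5 → slow++,fast++
(s=2,f=3) a[fast]=6≠a[slow]=5 write a[3]=6 → slow++,fast++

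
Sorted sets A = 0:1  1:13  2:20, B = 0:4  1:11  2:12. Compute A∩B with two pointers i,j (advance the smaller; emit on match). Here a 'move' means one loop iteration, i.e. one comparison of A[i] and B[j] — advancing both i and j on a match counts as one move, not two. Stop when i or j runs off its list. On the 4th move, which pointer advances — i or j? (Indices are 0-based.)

i=0 j=0: 1<4, i++
i=1 j=0: 13>4, j++
i=1 j=1: 13>11, j++
i=1 j=2: 13>12, j++

j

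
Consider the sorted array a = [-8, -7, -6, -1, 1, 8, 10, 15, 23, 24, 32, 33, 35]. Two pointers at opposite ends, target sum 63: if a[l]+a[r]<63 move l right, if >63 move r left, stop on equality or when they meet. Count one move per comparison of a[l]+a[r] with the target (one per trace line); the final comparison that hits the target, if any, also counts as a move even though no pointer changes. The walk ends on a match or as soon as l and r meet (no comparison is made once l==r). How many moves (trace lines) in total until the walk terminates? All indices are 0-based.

12 moves

[0,12] -8+35=27 <63 → l++
[1,12] -7+35=28 <63 → l++
[2,12] -6+35=29 <63 → l++
[3,12] -1+35=34 <63 → l++
[4,12] 1+35=36 <63 → l++
[5,12] 8+35=43 <63 → l++
[6,12] 10+35=45 <63 → l++
[7,12] 15+35=50 <63 → l++
[8,12] 23+35=58 <63 → l++
[9,12] 24+35=59 <63 → l++
[10,12] 32+35=67 >63 → r--
[10,11] 32+33=65 >63 → r--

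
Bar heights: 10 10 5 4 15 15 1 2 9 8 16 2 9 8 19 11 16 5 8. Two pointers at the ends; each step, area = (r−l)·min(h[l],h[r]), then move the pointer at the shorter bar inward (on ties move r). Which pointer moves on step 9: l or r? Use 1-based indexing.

l

l=1 r=19: min(10,8)*18=144 best=144 *, r--
l=1 r=18: min(10,5)*17=85 best=144, r--
l=1 r=17: min(10,16)*16=160 best=160 *, l++
l=2 r=17: min(10,16)*15=150 best=160, l++
l=3 r=17: min(5,16)*14=70 best=160, l++
l=4 r=17: min(4,16)*13=52 best=160, l++
l=5 r=17: min(15,16)*12=180 best=180 *, l++
l=6 r=17: min(15,16)*11=165 best=180, l++
l=7 r=17: min(1,16)*10=10 best=180, l++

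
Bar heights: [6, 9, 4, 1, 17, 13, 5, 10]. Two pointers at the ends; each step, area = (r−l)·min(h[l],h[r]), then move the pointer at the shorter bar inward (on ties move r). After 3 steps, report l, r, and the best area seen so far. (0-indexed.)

l=3, r=7, best area=54

[0,7] min(6,10)*7=42 best=42 * → l++
[1,7] min(9,10)*6=54 best=54 * → l++
[2,7] min(4,10)*5=20 best=54 → l++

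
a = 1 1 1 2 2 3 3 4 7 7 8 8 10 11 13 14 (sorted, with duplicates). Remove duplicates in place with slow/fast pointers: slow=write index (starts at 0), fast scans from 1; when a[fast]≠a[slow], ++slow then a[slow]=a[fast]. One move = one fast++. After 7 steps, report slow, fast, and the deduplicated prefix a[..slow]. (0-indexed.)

slow=3, fast=8, prefix=[1, 2, 3, 4]

(s=0,f=1) a[fast]=1=a[slow] dup → fast++
(s=0,f=2) a[fast]=1=a[slow] dup → fast++
(s=0,f=3) a[fast]=2≠a[slow]=1 write a[1]=2 → slow++,fast++
(s=1,f=4) a[fast]=2=a[slow] dup → fast++
(s=1,f=5) a[fast]=3≠a[slow]=2 write a[2]=3 → slow++,fast++
(s=2,f=6) a[fast]=3=a[slow] dup → fast++
(s=2,f=7) a[fast]=4≠a[slow]=3 write a[3]=4 → slow++,fast++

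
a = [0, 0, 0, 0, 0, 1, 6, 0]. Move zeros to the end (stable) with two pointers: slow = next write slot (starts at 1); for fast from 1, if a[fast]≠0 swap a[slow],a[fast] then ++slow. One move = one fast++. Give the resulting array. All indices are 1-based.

(s=1,f=1) a[fast]=0 → fast++
(s=1,f=2) a[fast]=0 → fast++
(s=1,f=3) a[fast]=0 → fast++
(s=1,f=4) a[fast]=0 → fast++
(s=1,f=5) a[fast]=0 → fast++
(s=1,f=6) a[fast]=1≠0 swap→a[1]=1 → slow++,fast++
(s=2,f=7) a[fast]=6≠0 swap→a[2]=6 → slow++,fast++
(s=3,f=8) a[fast]=0 → fast++

[1, 6, 0, 0, 0, 0, 0, 0]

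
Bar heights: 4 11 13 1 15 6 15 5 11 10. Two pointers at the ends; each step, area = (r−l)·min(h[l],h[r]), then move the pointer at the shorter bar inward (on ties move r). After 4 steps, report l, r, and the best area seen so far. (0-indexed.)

l=1, r=6, best area=80

l=0 r=9: min(4,10)*9=36 best=36 *, l++
l=1 r=9: min(11,10)*8=80 best=80 *, r--
l=1 r=8: min(11,11)*7=77 best=80, r--
l=1 r=7: min(11,5)*6=30 best=80, r--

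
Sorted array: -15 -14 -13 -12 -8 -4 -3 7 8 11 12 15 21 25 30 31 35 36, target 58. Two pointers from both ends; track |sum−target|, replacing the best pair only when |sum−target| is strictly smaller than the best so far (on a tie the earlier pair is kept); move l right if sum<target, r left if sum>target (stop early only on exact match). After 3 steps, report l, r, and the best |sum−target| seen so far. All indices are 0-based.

l=0 r=17: -15+36=21 d=37 *, l++
l=1 r=17: -14+36=22 d=36 *, l++
l=2 r=17: -13+36=23 d=35 *, l++

l=3, r=17, best |Δ|=35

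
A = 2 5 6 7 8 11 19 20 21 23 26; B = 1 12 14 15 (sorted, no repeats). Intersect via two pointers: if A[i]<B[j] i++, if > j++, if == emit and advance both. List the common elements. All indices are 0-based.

intersection = []

i=0 j=0: 2>1, j++
i=0 j=1: 2<12, i++
i=1 j=1: 5<12, i++
i=2 j=1: 6<12, i++
i=3 j=1: 7<12, i++
i=4 j=1: 8<12, i++
i=5 j=1: 11<12, i++
i=6 j=1: 19>12, j++
i=6 j=2: 19>14, j++
i=6 j=3: 19>15, j++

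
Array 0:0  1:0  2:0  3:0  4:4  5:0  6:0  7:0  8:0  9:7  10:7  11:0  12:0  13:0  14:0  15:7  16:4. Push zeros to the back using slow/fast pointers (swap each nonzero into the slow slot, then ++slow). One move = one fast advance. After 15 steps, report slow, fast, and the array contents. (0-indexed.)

slow=3, fast=15, a=[4, 7, 7, 0, 0, 0, 0, 0, 0, 0, 0, 0, 0, 0, 0, 7, 4]

slow=0 fast=0: a[fast]=0, fast++
slow=0 fast=1: a[fast]=0, fast++
slow=0 fast=2: a[fast]=0, fast++
slow=0 fast=3: a[fast]=0, fast++
slow=0 fast=4: a[fast]=4≠0 swap→a[0]=4, slow++,fast++
slow=1 fast=5: a[fast]=0, fast++
slow=1 fast=6: a[fast]=0, fast++
slow=1 fast=7: a[fast]=0, fast++
slow=1 fast=8: a[fast]=0, fast++
slow=1 fast=9: a[fast]=7≠0 swap→a[1]=7, slow++,fast++
slow=2 fast=10: a[fast]=7≠0 swap→a[2]=7, slow++,fast++
slow=3 fast=11: a[fast]=0, fast++
slow=3 fast=12: a[fast]=0, fast++
slow=3 fast=13: a[fast]=0, fast++
slow=3 fast=14: a[fast]=0, fast++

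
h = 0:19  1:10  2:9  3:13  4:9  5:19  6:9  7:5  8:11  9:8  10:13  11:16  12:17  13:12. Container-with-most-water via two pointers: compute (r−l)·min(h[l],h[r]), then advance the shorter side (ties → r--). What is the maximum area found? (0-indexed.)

max area = 204

l=0 r=13: min(19,12)*13=156 best=156 *, r--
l=0 r=12: min(19,17)*12=204 best=204 *, r--
l=0 r=11: min(19,16)*11=176 best=204, r--
l=0 r=10: min(19,13)*10=130 best=204, r--
l=0 r=9: min(19,8)*9=72 best=204, r--
l=0 r=8: min(19,11)*8=88 best=204, r--
l=0 r=7: min(19,5)*7=35 best=204, r--
l=0 r=6: min(19,9)*6=54 best=204, r--
l=0 r=5: min(19,19)*5=95 best=204, r--
l=0 r=4: min(19,9)*4=36 best=204, r--
l=0 r=3: min(19,13)*3=39 best=204, r--
l=0 r=2: min(19,9)*2=18 best=204, r--
l=0 r=1: min(19,10)*1=10 best=204, r--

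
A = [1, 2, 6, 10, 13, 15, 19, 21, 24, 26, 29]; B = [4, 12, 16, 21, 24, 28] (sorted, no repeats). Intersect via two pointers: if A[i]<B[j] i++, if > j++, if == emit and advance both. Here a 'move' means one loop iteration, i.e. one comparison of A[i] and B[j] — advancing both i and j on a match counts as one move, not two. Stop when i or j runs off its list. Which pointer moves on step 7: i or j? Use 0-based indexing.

[i=0,j=0] 1<4 → i++
[i=1,j=0] 2<4 → i++
[i=2,j=0] 6>4 → j++
[i=2,j=1] 6<12 → i++
[i=3,j=1] 10<12 → i++
[i=4,j=1] 13>12 → j++
[i=4,j=2] 13<16 → i++

i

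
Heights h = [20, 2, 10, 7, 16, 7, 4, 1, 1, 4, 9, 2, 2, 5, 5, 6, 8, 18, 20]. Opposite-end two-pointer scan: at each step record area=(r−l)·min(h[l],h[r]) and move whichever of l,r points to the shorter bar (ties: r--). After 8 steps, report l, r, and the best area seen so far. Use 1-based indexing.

l=1 r=19: min(20,20)*18=360 best=360 *, r--
l=1 r=18: min(20,18)*17=306 best=360, r--
l=1 r=17: min(20,8)*16=128 best=360, r--
l=1 r=16: min(20,6)*15=90 best=360, r--
l=1 r=15: min(20,5)*14=70 best=360, r--
l=1 r=14: min(20,5)*13=65 best=360, r--
l=1 r=13: min(20,2)*12=24 best=360, r--
l=1 r=12: min(20,2)*11=22 best=360, r--

l=1, r=11, best area=360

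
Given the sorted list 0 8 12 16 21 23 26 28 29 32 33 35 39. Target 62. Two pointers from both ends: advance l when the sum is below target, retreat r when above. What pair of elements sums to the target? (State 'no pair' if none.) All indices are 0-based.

(23, 39)

l=0 r=12: 0+39=39 <62, l++
l=1 r=12: 8+39=47 <62, l++
l=2 r=12: 12+39=51 <62, l++
l=3 r=12: 16+39=55 <62, l++
l=4 r=12: 21+39=60 <62, l++
l=5 r=12: 23+39=62, found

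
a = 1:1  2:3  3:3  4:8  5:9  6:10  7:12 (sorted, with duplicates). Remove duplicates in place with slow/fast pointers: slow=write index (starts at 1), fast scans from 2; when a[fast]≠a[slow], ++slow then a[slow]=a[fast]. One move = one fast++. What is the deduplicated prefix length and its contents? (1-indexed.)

(s=1,f=2) a[fast]=3≠a[slow]=1 write a[2]=3 → slow++,fast++
(s=2,f=3) a[fast]=3=a[slow] dup → fast++
(s=2,f=4) a[fast]=8≠a[slow]=3 write a[3]=8 → slow++,fast++
(s=3,f=5) a[fast]=9≠a[slow]=8 write a[4]=9 → slow++,fast++
(s=4,f=6) a[fast]=10≠a[slow]=9 write a[5]=10 → slow++,fast++
(s=5,f=7) a[fast]=12≠a[slow]=10 write a[6]=12 → slow++,fast++

length 6; prefix = [1, 3, 8, 9, 10, 12]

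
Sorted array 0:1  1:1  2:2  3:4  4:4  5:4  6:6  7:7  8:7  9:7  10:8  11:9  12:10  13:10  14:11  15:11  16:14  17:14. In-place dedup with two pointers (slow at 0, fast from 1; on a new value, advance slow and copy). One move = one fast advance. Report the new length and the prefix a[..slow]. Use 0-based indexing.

slow=0 fast=1: a[fast]=1=a[slow] dup, fast++
slow=0 fast=2: a[fast]=2≠a[slow]=1 write a[1]=2, slow++,fast++
slow=1 fast=3: a[fast]=4≠a[slow]=2 write a[2]=4, slow++,fast++
slow=2 fast=4: a[fast]=4=a[slow] dup, fast++
slow=2 fast=5: a[fast]=4=a[slow] dup, fast++
slow=2 fast=6: a[fast]=6≠a[slow]=4 write a[3]=6, slow++,fast++
slow=3 fast=7: a[fast]=7≠a[slow]=6 write a[4]=7, slow++,fast++
slow=4 fast=8: a[fast]=7=a[slow] dup, fast++
slow=4 fast=9: a[fast]=7=a[slow] dup, fast++
slow=4 fast=10: a[fast]=8≠a[slow]=7 write a[5]=8, slow++,fast++
slow=5 fast=11: a[fast]=9≠a[slow]=8 write a[6]=9, slow++,fast++
slow=6 fast=12: a[fast]=10≠a[slow]=9 write a[7]=10, slow++,fast++
slow=7 fast=13: a[fast]=10=a[slow] dup, fast++
slow=7 fast=14: a[fast]=11≠a[slow]=10 write a[8]=11, slow++,fast++
slow=8 fast=15: a[fast]=11=a[slow] dup, fast++
slow=8 fast=16: a[fast]=14≠a[slow]=11 write a[9]=14, slow++,fast++
slow=9 fast=17: a[fast]=14=a[slow] dup, fast++

length 10; prefix = [1, 2, 4, 6, 7, 8, 9, 10, 11, 14]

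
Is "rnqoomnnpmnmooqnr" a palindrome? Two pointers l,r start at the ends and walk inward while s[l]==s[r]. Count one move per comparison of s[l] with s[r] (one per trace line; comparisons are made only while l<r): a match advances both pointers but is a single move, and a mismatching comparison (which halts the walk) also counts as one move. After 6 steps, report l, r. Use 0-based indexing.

l=6, r=10

[0,16] 'r'=='r' → l++,r--
[1,15] 'n'=='n' → l++,r--
[2,14] 'q'=='q' → l++,r--
[3,13] 'o'=='o' → l++,r--
[4,12] 'o'=='o' → l++,r--
[5,11] 'm'=='m' → l++,r--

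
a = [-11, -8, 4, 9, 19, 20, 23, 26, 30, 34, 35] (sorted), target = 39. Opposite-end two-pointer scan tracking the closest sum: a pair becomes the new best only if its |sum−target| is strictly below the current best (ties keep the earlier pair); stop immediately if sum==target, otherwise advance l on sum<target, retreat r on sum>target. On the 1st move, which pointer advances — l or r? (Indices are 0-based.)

l

[0,10] -11+35=24 d=15 * → l++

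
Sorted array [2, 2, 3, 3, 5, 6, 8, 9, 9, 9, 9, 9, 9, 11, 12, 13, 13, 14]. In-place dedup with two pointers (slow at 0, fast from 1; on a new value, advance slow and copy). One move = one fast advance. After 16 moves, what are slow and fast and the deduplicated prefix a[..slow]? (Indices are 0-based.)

slow=8, fast=17, prefix=[2, 3, 5, 6, 8, 9, 11, 12, 13]

slow=0 fast=1: a[fast]=2=a[slow] dup, fast++
slow=0 fast=2: a[fast]=3≠a[slow]=2 write a[1]=3, slow++,fast++
slow=1 fast=3: a[fast]=3=a[slow] dup, fast++
slow=1 fast=4: a[fast]=5≠a[slow]=3 write a[2]=5, slow++,fast++
slow=2 fast=5: a[fast]=6≠a[slow]=5 write a[3]=6, slow++,fast++
slow=3 fast=6: a[fast]=8≠a[slow]=6 write a[4]=8, slow++,fast++
slow=4 fast=7: a[fast]=9≠a[slow]=8 write a[5]=9, slow++,fast++
slow=5 fast=8: a[fast]=9=a[slow] dup, fast++
slow=5 fast=9: a[fast]=9=a[slow] dup, fast++
slow=5 fast=10: a[fast]=9=a[slow] dup, fast++
slow=5 fast=11: a[fast]=9=a[slow] dup, fast++
slow=5 fast=12: a[fast]=9=a[slow] dup, fast++
slow=5 fast=13: a[fast]=11≠a[slow]=9 write a[6]=11, slow++,fast++
slow=6 fast=14: a[fast]=12≠a[slow]=11 write a[7]=12, slow++,fast++
slow=7 fast=15: a[fast]=13≠a[slow]=12 write a[8]=13, slow++,fast++
slow=8 fast=16: a[fast]=13=a[slow] dup, fast++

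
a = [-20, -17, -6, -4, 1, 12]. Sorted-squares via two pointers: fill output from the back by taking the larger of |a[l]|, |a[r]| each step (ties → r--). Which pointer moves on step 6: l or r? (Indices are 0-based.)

r

l=0 r=5: |-20|>|12| out[5]=400, l++
l=1 r=5: |-17|>|12| out[4]=289, l++
l=2 r=5: |-6|<=|12| out[3]=144, r--
l=2 r=4: |-6|>|1| out[2]=36, l++
l=3 r=4: |-4|>|1| out[1]=16, l++
l=4 r=4: |1|<=|1| out[0]=1, r--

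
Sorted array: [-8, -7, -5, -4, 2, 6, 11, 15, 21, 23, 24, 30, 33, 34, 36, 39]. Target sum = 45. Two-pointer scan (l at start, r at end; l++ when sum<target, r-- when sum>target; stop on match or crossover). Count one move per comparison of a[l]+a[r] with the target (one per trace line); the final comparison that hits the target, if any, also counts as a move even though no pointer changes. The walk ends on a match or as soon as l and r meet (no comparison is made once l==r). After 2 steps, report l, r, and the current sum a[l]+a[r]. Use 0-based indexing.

l=2, r=15, sum=34

l=0 r=15: -8+39=31 <45, l++
l=1 r=15: -7+39=32 <45, l++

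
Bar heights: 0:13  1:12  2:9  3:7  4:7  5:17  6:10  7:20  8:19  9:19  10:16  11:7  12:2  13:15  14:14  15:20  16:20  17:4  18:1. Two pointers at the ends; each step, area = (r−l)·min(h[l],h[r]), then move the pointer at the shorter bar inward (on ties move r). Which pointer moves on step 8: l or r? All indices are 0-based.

l

l=0 r=18: min(13,1)*18=18 best=18 *, r--
l=0 r=17: min(13,4)*17=68 best=68 *, r--
l=0 r=16: min(13,20)*16=208 best=208 *, l++
l=1 r=16: min(12,20)*15=180 best=208, l++
l=2 r=16: min(9,20)*14=126 best=208, l++
l=3 r=16: min(7,20)*13=91 best=208, l++
l=4 r=16: min(7,20)*12=84 best=208, l++
l=5 r=16: min(17,20)*11=187 best=208, l++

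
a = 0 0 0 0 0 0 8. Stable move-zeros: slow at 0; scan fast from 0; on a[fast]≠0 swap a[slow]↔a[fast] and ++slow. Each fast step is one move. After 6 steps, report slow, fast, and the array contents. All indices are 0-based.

slow=0 fast=0: a[fast]=0, fast++
slow=0 fast=1: a[fast]=0, fast++
slow=0 fast=2: a[fast]=0, fast++
slow=0 fast=3: a[fast]=0, fast++
slow=0 fast=4: a[fast]=0, fast++
slow=0 fast=5: a[fast]=0, fast++

slow=0, fast=6, a=[0, 0, 0, 0, 0, 0, 8]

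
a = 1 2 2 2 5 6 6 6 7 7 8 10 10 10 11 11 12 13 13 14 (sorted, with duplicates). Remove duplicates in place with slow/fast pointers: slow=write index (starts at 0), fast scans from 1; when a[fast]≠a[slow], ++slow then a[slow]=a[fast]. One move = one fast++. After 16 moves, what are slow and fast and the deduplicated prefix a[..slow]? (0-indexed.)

(s=0,f=1) a[fast]=2≠a[slow]=1 write a[1]=2 → slow++,fast++
(s=1,f=2) a[fast]=2=a[slow] dup → fast++
(s=1,f=3) a[fast]=2=a[slow] dup → fast++
(s=1,f=4) a[fast]=5≠a[slow]=2 write a[2]=5 → slow++,fast++
(s=2,f=5) a[fast]=6≠a[slow]=5 write a[3]=6 → slow++,fast++
(s=3,f=6) a[fast]=6=a[slow] dup → fast++
(s=3,f=7) a[fast]=6=a[slow] dup → fast++
(s=3,f=8) a[fast]=7≠a[slow]=6 write a[4]=7 → slow++,fast++
(s=4,f=9) a[fast]=7=a[slow] dup → fast++
(s=4,f=10) a[fast]=8≠a[slow]=7 write a[5]=8 → slow++,fast++
(s=5,f=11) a[fast]=10≠a[slow]=8 write a[6]=10 → slow++,fast++
(s=6,f=12) a[fast]=10=a[slow] dup → fast++
(s=6,f=13) a[fast]=10=a[slow] dup → fast++
(s=6,f=14) a[fast]=11≠a[slow]=10 write a[7]=11 → slow++,fast++
(s=7,f=15) a[fast]=11=a[slow] dup → fast++
(s=7,f=16) a[fast]=12≠a[slow]=11 write a[8]=12 → slow++,fast++

slow=8, fast=17, prefix=[1, 2, 5, 6, 7, 8, 10, 11, 12]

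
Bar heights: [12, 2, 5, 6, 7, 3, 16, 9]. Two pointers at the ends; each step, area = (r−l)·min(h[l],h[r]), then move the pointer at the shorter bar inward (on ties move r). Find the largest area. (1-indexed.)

max area = 72

l=1 r=8: min(12,9)*7=63 best=63 *, r--
l=1 r=7: min(12,16)*6=72 best=72 *, l++
l=2 r=7: min(2,16)*5=10 best=72, l++
l=3 r=7: min(5,16)*4=20 best=72, l++
l=4 r=7: min(6,16)*3=18 best=72, l++
l=5 r=7: min(7,16)*2=14 best=72, l++
l=6 r=7: min(3,16)*1=3 best=72, l++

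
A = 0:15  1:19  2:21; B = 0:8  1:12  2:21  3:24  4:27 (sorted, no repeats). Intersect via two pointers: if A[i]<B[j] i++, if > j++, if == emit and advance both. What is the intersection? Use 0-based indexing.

[i=0,j=0] 15>8 → j++
[i=0,j=1] 15>12 → j++
[i=0,j=2] 15<21 → i++
[i=1,j=2] 19<21 → i++
[i=2,j=2] 21==21 emit → i++,j++

intersection = [21]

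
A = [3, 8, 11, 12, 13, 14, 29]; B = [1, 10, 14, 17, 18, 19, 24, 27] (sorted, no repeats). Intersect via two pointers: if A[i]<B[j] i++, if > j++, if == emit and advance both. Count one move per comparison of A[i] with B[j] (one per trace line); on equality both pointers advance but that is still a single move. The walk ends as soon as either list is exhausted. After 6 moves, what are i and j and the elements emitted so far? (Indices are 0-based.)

i=4, j=2, emitted=[]

i=0 j=0: 3>1, j++
i=0 j=1: 3<10, i++
i=1 j=1: 8<10, i++
i=2 j=1: 11>10, j++
i=2 j=2: 11<14, i++
i=3 j=2: 12<14, i++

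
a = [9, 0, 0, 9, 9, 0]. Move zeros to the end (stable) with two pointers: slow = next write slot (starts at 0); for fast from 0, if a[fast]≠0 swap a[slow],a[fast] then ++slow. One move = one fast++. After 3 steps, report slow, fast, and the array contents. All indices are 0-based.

slow=0 fast=0: a[fast]=9≠0 swap→a[0]=9, slow++,fast++
slow=1 fast=1: a[fast]=0, fast++
slow=1 fast=2: a[fast]=0, fast++

slow=1, fast=3, a=[9, 0, 0, 9, 9, 0]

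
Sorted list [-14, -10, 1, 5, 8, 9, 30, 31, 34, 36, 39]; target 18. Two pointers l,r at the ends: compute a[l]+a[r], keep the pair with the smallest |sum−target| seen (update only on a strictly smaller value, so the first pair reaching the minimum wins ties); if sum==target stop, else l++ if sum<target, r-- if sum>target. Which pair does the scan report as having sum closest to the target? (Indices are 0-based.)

pair (-14, 31) with sum 17 (|Δ|=1)

l=0 r=10: -14+39=25 d=7 *, r--
l=0 r=9: -14+36=22 d=4 *, r--
l=0 r=8: -14+34=20 d=2 *, r--
l=0 r=7: -14+31=17 d=1 *, l++
l=1 r=7: -10+31=21 d=3, r--
l=1 r=6: -10+30=20 d=2, r--
l=1 r=5: -10+9=-1 d=19, l++
l=2 r=5: 1+9=10 d=8, l++
l=3 r=5: 5+9=14 d=4, l++
l=4 r=5: 8+9=17 d=1, l++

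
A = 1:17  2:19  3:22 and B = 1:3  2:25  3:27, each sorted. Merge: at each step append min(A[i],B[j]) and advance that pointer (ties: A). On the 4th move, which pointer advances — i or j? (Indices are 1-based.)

i

i=1 j=1: A[i]=17>B[j]=3 take 3, j++
i=1 j=2: A[i]=17<=B[j]=25 take 17, i++
i=2 j=2: A[i]=19<=B[j]=25 take 19, i++
i=3 j=2: A[i]=22<=B[j]=25 take 22, i++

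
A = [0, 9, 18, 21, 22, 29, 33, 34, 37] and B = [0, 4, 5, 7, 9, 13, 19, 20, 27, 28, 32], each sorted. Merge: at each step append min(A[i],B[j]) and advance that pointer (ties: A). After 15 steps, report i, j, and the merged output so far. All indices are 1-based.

i=6, j=11, merged so far=[0, 0, 4, 5, 7, 9, 9, 13, 18, 19, 20, 21, 22, 27, 28]

i=1 j=1: A[i]=0<=B[j]=0 take 0, i++
i=2 j=1: A[i]=9>B[j]=0 take 0, j++
i=2 j=2: A[i]=9>B[j]=4 take 4, j++
i=2 j=3: A[i]=9>B[j]=5 take 5, j++
i=2 j=4: A[i]=9>B[j]=7 take 7, j++
i=2 j=5: A[i]=9<=B[j]=9 take 9, i++
i=3 j=5: A[i]=18>B[j]=9 take 9, j++
i=3 j=6: A[i]=18>B[j]=13 take 13, j++
i=3 j=7: A[i]=18<=B[j]=19 take 18, i++
i=4 j=7: A[i]=21>B[j]=19 take 19, j++
i=4 j=8: A[i]=21>B[j]=20 take 20, j++
i=4 j=9: A[i]=21<=B[j]=27 take 21, i++
i=5 j=9: A[i]=22<=B[j]=27 take 22, i++
i=6 j=9: A[i]=29>B[j]=27 take 27, j++
i=6 j=10: A[i]=29>B[j]=28 take 28, j++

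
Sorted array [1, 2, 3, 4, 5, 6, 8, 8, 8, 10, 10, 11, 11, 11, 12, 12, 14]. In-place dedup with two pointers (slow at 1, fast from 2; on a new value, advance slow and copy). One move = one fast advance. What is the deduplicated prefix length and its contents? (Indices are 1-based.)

length 11; prefix = [1, 2, 3, 4, 5, 6, 8, 10, 11, 12, 14]

(s=1,f=2) a[fast]=2≠a[slow]=1 write a[2]=2 → slow++,fast++
(s=2,f=3) a[fast]=3≠a[slow]=2 write a[3]=3 → slow++,fast++
(s=3,f=4) a[fast]=4≠a[slow]=3 write a[4]=4 → slow++,fast++
(s=4,f=5) a[fast]=5≠a[slow]=4 write a[5]=5 → slow++,fast++
(s=5,f=6) a[fast]=6≠a[slow]=5 write a[6]=6 → slow++,fast++
(s=6,f=7) a[fast]=8≠a[slow]=6 write a[7]=8 → slow++,fast++
(s=7,f=8) a[fast]=8=a[slow] dup → fast++
(s=7,f=9) a[fast]=8=a[slow] dup → fast++
(s=7,f=10) a[fast]=10≠a[slow]=8 write a[8]=10 → slow++,fast++
(s=8,f=11) a[fast]=10=a[slow] dup → fast++
(s=8,f=12) a[fast]=11≠a[slow]=10 write a[9]=11 → slow++,fast++
(s=9,f=13) a[fast]=11=a[slow] dup → fast++
(s=9,f=14) a[fast]=11=a[slow] dup → fast++
(s=9,f=15) a[fast]=12≠a[slow]=11 write a[10]=12 → slow++,fast++
(s=10,f=16) a[fast]=12=a[slow] dup → fast++
(s=10,f=17) a[fast]=14≠a[slow]=12 write a[11]=14 → slow++,fast++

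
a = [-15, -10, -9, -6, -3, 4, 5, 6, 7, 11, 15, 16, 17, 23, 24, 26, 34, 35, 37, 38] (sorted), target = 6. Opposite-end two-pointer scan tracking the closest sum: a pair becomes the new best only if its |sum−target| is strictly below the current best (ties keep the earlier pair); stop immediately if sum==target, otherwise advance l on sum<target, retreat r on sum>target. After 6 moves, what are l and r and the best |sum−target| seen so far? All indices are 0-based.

l=0, r=13, best |Δ|=3

l=0 r=19: -15+38=23 d=17 *, r--
l=0 r=18: -15+37=22 d=16 *, r--
l=0 r=17: -15+35=20 d=14 *, r--
l=0 r=16: -15+34=19 d=13 *, r--
l=0 r=15: -15+26=11 d=5 *, r--
l=0 r=14: -15+24=9 d=3 *, r--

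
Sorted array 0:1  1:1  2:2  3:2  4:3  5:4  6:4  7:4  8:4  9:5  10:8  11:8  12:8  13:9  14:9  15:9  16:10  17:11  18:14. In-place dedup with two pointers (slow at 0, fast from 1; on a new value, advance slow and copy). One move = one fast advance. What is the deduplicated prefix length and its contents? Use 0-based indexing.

(s=0,f=1) a[fast]=1=a[slow] dup → fast++
(s=0,f=2) a[fast]=2≠a[slow]=1 write a[1]=2 → slow++,fast++
(s=1,f=3) a[fast]=2=a[slow] dup → fast++
(s=1,f=4) a[fast]=3≠a[slow]=2 write a[2]=3 → slow++,fast++
(s=2,f=5) a[fast]=4≠a[slow]=3 write a[3]=4 → slow++,fast++
(s=3,f=6) a[fast]=4=a[slow] dup → fast++
(s=3,f=7) a[fast]=4=a[slow] dup → fast++
(s=3,f=8) a[fast]=4=a[slow] dup → fast++
(s=3,f=9) a[fast]=5≠a[slow]=4 write a[4]=5 → slow++,fast++
(s=4,f=10) a[fast]=8≠a[slow]=5 write a[5]=8 → slow++,fast++
(s=5,f=11) a[fast]=8=a[slow] dup → fast++
(s=5,f=12) a[fast]=8=a[slow] dup → fast++
(s=5,f=13) a[fast]=9≠a[slow]=8 write a[6]=9 → slow++,fast++
(s=6,f=14) a[fast]=9=a[slow] dup → fast++
(s=6,f=15) a[fast]=9=a[slow] dup → fast++
(s=6,f=16) a[fast]=10≠a[slow]=9 write a[7]=10 → slow++,fast++
(s=7,f=17) a[fast]=11≠a[slow]=10 write a[8]=11 → slow++,fast++
(s=8,f=18) a[fast]=14≠a[slow]=11 write a[9]=14 → slow++,fast++

length 10; prefix = [1, 2, 3, 4, 5, 8, 9, 10, 11, 14]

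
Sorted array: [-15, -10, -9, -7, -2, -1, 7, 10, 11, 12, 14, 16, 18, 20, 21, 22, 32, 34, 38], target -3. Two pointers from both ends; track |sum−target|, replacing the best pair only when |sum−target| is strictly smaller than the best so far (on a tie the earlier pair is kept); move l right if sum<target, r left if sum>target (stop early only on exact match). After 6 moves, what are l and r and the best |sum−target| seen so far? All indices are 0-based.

l=0, r=12, best |Δ|=8

l=0 r=18: -15+38=23 d=26 *, r--
l=0 r=17: -15+34=19 d=22 *, r--
l=0 r=16: -15+32=17 d=20 *, r--
l=0 r=15: -15+22=7 d=10 *, r--
l=0 r=14: -15+21=6 d=9 *, r--
l=0 r=13: -15+20=5 d=8 *, r--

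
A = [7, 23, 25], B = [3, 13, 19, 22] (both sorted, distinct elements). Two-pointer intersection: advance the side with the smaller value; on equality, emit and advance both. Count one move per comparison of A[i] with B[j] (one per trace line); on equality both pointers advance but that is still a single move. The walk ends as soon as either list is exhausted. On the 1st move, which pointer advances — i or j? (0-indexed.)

j

[i=0,j=0] 7>3 → j++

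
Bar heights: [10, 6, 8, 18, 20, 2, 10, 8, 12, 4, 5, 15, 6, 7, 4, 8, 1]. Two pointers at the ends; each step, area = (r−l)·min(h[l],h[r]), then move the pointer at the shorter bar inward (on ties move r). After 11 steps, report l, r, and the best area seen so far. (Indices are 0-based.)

l=3, r=8, best area=120

l=0 r=16: min(10,1)*16=16 best=16 *, r--
l=0 r=15: min(10,8)*15=120 best=120 *, r--
l=0 r=14: min(10,4)*14=56 best=120, r--
l=0 r=13: min(10,7)*13=91 best=120, r--
l=0 r=12: min(10,6)*12=72 best=120, r--
l=0 r=11: min(10,15)*11=110 best=120, l++
l=1 r=11: min(6,15)*10=60 best=120, l++
l=2 r=11: min(8,15)*9=72 best=120, l++
l=3 r=11: min(18,15)*8=120 best=120, r--
l=3 r=10: min(18,5)*7=35 best=120, r--
l=3 r=9: min(18,4)*6=24 best=120, r--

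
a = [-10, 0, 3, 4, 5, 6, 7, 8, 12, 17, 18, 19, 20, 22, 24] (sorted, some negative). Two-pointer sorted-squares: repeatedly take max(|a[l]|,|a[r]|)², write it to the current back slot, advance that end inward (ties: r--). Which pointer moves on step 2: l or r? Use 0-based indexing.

l=0 r=14: |-10|<=|24| out[14]=576, r--
l=0 r=13: |-10|<=|22| out[13]=484, r--

r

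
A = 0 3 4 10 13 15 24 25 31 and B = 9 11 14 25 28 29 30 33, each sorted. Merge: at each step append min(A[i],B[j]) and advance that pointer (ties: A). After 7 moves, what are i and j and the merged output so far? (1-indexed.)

i=6, j=3, merged so far=[0, 3, 4, 9, 10, 11, 13]

[i=1,j=1] A[i]=0<=B[j]=9 take 0 → i++
[i=2,j=1] A[i]=3<=B[j]=9 take 3 → i++
[i=3,j=1] A[i]=4<=B[j]=9 take 4 → i++
[i=4,j=1] A[i]=10>B[j]=9 take 9 → j++
[i=4,j=2] A[i]=10<=B[j]=11 take 10 → i++
[i=5,j=2] A[i]=13>B[j]=11 take 11 → j++
[i=5,j=3] A[i]=13<=B[j]=14 take 13 → i++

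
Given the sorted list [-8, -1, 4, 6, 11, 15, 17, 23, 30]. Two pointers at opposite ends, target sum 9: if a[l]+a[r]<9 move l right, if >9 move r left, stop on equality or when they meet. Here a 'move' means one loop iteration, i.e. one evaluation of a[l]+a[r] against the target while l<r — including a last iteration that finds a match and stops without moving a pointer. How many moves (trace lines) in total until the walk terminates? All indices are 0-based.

3 moves

l=0 r=8: -8+30=22 >9, r--
l=0 r=7: -8+23=15 >9, r--
l=0 r=6: -8+17=9, found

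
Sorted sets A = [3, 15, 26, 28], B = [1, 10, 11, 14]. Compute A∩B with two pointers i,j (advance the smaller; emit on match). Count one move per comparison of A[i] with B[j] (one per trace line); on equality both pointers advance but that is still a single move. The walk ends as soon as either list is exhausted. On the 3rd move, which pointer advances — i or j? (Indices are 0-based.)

j

i=0 j=0: 3>1, j++
i=0 j=1: 3<10, i++
i=1 j=1: 15>10, j++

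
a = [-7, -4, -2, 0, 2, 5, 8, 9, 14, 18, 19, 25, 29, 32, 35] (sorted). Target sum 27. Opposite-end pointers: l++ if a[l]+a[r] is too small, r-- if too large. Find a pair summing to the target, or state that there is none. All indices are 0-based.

[0,14] -7+35=28 >27 → r--
[0,13] -7+32=25 <27 → l++
[1,13] -4+32=28 >27 → r--
[1,12] -4+29=25 <27 → l++
[2,12] -2+29=27 → found

(-2, 29)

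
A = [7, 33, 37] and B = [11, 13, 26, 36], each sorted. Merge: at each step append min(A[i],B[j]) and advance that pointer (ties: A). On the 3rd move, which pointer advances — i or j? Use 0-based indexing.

j

[i=0,j=0] A[i]=7<=B[j]=11 take 7 → i++
[i=1,j=0] A[i]=33>B[j]=11 take 11 → j++
[i=1,j=1] A[i]=33>B[j]=13 take 13 → j++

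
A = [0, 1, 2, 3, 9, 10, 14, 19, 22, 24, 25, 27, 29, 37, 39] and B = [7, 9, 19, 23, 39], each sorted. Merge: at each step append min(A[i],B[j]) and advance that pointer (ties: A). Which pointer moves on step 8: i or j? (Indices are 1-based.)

i=1 j=1: A[i]=0<=B[j]=7 take 0, i++
i=2 j=1: A[i]=1<=B[j]=7 take 1, i++
i=3 j=1: A[i]=2<=B[j]=7 take 2, i++
i=4 j=1: A[i]=3<=B[j]=7 take 3, i++
i=5 j=1: A[i]=9>B[j]=7 take 7, j++
i=5 j=2: A[i]=9<=B[j]=9 take 9, i++
i=6 j=2: A[i]=10>B[j]=9 take 9, j++
i=6 j=3: A[i]=10<=B[j]=19 take 10, i++

i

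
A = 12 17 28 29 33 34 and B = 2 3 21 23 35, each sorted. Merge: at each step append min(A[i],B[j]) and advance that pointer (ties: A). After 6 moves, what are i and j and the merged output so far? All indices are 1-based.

i=3, j=5, merged so far=[2, 3, 12, 17, 21, 23]

[i=1,j=1] A[i]=12>B[j]=2 take 2 → j++
[i=1,j=2] A[i]=12>B[j]=3 take 3 → j++
[i=1,j=3] A[i]=12<=B[j]=21 take 12 → i++
[i=2,j=3] A[i]=17<=B[j]=21 take 17 → i++
[i=3,j=3] A[i]=28>B[j]=21 take 21 → j++
[i=3,j=4] A[i]=28>B[j]=23 take 23 → j++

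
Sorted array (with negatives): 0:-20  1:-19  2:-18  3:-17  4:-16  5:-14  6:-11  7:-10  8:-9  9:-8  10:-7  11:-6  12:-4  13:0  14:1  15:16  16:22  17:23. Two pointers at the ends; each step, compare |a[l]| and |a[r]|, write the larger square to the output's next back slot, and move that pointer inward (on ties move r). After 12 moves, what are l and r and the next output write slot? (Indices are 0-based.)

l=9, r=14, next write slot=5

l=0 r=17: |-20|<=|23| out[17]=529, r--
l=0 r=16: |-20|<=|22| out[16]=484, r--
l=0 r=15: |-20|>|16| out[15]=400, l++
l=1 r=15: |-19|>|16| out[14]=361, l++
l=2 r=15: |-18|>|16| out[13]=324, l++
l=3 r=15: |-17|>|16| out[12]=289, l++
l=4 r=15: |-16|<=|16| out[11]=256, r--
l=4 r=14: |-16|>|1| out[10]=256, l++
l=5 r=14: |-14|>|1| out[9]=196, l++
l=6 r=14: |-11|>|1| out[8]=121, l++
l=7 r=14: |-10|>|1| out[7]=100, l++
l=8 r=14: |-9|>|1| out[6]=81, l++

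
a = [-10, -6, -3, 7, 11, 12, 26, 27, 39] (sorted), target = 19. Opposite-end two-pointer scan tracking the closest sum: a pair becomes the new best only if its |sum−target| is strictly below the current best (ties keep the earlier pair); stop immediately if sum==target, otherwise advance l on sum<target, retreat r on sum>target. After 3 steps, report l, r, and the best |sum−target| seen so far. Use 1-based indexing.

[1,9] -10+39=29 d=10 * → r--
[1,8] -10+27=17 d=2 * → l++
[2,8] -6+27=21 d=2 → r--

l=2, r=7, best |Δ|=2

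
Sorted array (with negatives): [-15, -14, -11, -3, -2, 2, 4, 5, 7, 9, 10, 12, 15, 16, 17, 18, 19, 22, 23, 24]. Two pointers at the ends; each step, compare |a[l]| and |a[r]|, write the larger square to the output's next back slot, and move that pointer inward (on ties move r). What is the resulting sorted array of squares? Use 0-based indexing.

l=0 r=19: |-15|<=|24| out[19]=576, r--
l=0 r=18: |-15|<=|23| out[18]=529, r--
l=0 r=17: |-15|<=|22| out[17]=484, r--
l=0 r=16: |-15|<=|19| out[16]=361, r--
l=0 r=15: |-15|<=|18| out[15]=324, r--
l=0 r=14: |-15|<=|17| out[14]=289, r--
l=0 r=13: |-15|<=|16| out[13]=256, r--
l=0 r=12: |-15|<=|15| out[12]=225, r--
l=0 r=11: |-15|>|12| out[11]=225, l++
l=1 r=11: |-14|>|12| out[10]=196, l++
l=2 r=11: |-11|<=|12| out[9]=144, r--
l=2 r=10: |-11|>|10| out[8]=121, l++
l=3 r=10: |-3|<=|10| out[7]=100, r--
l=3 r=9: |-3|<=|9| out[6]=81, r--
l=3 r=8: |-3|<=|7| out[5]=49, r--
l=3 r=7: |-3|<=|5| out[4]=25, r--
l=3 r=6: |-3|<=|4| out[3]=16, r--
l=3 r=5: |-3|>|2| out[2]=9, l++
l=4 r=5: |-2|<=|2| out[1]=4, r--
l=4 r=4: |-2|<=|-2| out[0]=4, r--

[4, 4, 9, 16, 25, 49, 81, 100, 121, 144, 196, 225, 225, 256, 289, 324, 361, 484, 529, 576]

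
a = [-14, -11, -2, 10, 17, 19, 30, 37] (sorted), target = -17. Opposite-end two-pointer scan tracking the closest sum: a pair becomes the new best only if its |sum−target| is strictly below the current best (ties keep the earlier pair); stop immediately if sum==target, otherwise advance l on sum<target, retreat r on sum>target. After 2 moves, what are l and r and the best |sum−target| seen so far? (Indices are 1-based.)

l=1 r=8: -14+37=23 d=40 *, r--
l=1 r=7: -14+30=16 d=33 *, r--

l=1, r=6, best |Δ|=33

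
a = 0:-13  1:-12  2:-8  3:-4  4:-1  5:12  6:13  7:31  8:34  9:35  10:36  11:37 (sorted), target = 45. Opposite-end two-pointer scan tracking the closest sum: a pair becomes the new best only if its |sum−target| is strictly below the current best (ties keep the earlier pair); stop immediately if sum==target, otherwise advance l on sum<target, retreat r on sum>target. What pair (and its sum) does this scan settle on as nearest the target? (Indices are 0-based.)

[0,11] -13+37=24 d=21 * → l++
[1,11] -12+37=25 d=20 * → l++
[2,11] -8+37=29 d=16 * → l++
[3,11] -4+37=33 d=12 * → l++
[4,11] -1+37=36 d=9 * → l++
[5,11] 12+37=49 d=4 * → r--
[5,10] 12+36=48 d=3 * → r--
[5,9] 12+35=47 d=2 * → r--
[5,8] 12+34=46 d=1 * → r--
[5,7] 12+31=43 d=2 → l++
[6,7] 13+31=44 d=1 → l++

pair (12, 34) with sum 46 (|Δ|=1)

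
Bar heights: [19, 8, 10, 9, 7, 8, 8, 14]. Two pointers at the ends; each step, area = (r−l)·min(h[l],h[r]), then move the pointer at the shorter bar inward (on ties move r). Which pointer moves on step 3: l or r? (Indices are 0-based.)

[0,7] min(19,14)*7=98 best=98 * → r--
[0,6] min(19,8)*6=48 best=98 → r--
[0,5] min(19,8)*5=40 best=98 → r--

r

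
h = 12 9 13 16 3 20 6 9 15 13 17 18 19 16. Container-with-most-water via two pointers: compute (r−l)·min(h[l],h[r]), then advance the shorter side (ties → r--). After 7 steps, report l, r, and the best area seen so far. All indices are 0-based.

l=0 r=13: min(12,16)*13=156 best=156 *, l++
l=1 r=13: min(9,16)*12=108 best=156, l++
l=2 r=13: min(13,16)*11=143 best=156, l++
l=3 r=13: min(16,16)*10=160 best=160 *, r--
l=3 r=12: min(16,19)*9=144 best=160, l++
l=4 r=12: min(3,19)*8=24 best=160, l++
l=5 r=12: min(20,19)*7=133 best=160, r--

l=5, r=11, best area=160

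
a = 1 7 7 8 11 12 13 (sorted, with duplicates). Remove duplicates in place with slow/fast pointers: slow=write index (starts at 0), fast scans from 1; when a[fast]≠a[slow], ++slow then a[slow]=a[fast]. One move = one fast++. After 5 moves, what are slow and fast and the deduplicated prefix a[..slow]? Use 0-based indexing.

(s=0,f=1) a[fast]=7≠a[slow]=1 write a[1]=7 → slow++,fast++
(s=1,f=2) a[fast]=7=a[slow] dup → fast++
(s=1,f=3) a[fast]=8≠a[slow]=7 write a[2]=8 → slow++,fast++
(s=2,f=4) a[fast]=11≠a[slow]=8 write a[3]=11 → slow++,fast++
(s=3,f=5) a[fast]=12≠a[slow]=11 write a[4]=12 → slow++,fast++

slow=4, fast=6, prefix=[1, 7, 8, 11, 12]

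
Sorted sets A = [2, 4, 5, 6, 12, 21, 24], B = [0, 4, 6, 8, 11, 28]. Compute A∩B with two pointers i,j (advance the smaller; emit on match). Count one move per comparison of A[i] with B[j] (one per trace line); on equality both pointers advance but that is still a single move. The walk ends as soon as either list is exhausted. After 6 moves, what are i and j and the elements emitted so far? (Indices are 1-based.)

i=1 j=1: 2>0, j++
i=1 j=2: 2<4, i++
i=2 j=2: 4==4 emit, i++,j++
i=3 j=3: 5<6, i++
i=4 j=3: 6==6 emit, i++,j++
i=5 j=4: 12>8, j++

i=5, j=5, emitted=[4, 6]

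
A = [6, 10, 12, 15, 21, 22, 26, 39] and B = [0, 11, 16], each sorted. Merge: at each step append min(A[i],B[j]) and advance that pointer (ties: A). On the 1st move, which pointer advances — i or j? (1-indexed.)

i=1 j=1: A[i]=6>B[j]=0 take 0, j++

j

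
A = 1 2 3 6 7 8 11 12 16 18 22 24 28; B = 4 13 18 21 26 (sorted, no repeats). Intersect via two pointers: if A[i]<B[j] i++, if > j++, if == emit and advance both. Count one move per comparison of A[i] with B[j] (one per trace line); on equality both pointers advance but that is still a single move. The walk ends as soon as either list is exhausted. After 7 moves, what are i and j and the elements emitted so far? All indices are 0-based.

i=6, j=1, emitted=[]

[i=0,j=0] 1<4 → i++
[i=1,j=0] 2<4 → i++
[i=2,j=0] 3<4 → i++
[i=3,j=0] 6>4 → j++
[i=3,j=1] 6<13 → i++
[i=4,j=1] 7<13 → i++
[i=5,j=1] 8<13 → i++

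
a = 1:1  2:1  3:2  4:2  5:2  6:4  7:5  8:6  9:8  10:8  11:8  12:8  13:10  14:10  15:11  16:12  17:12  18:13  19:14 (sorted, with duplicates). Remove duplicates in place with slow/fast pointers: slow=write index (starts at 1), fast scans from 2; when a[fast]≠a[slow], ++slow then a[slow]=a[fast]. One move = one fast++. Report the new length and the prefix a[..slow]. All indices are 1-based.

(s=1,f=2) a[fast]=1=a[slow] dup → fast++
(s=1,f=3) a[fast]=2≠a[slow]=1 write a[2]=2 → slow++,fast++
(s=2,f=4) a[fast]=2=a[slow] dup → fast++
(s=2,f=5) a[fast]=2=a[slow] dup → fast++
(s=2,f=6) a[fast]=4≠a[slow]=2 write a[3]=4 → slow++,fast++
(s=3,f=7) a[fast]=5≠a[slow]=4 write a[4]=5 → slow++,fast++
(s=4,f=8) a[fast]=6≠a[slow]=5 write a[5]=6 → slow++,fast++
(s=5,f=9) a[fast]=8≠a[slow]=6 write a[6]=8 → slow++,fast++
(s=6,f=10) a[fast]=8=a[slow] dup → fast++
(s=6,f=11) a[fast]=8=a[slow] dup → fast++
(s=6,f=12) a[fast]=8=a[slow] dup → fast++
(s=6,f=13) a[fast]=10≠a[slow]=8 write a[7]=10 → slow++,fast++
(s=7,f=14) a[fast]=10=a[slow] dup → fast++
(s=7,f=15) a[fast]=11≠a[slow]=10 write a[8]=11 → slow++,fast++
(s=8,f=16) a[fast]=12≠a[slow]=11 write a[9]=12 → slow++,fast++
(s=9,f=17) a[fast]=12=a[slow] dup → fast++
(s=9,f=18) a[fast]=13≠a[slow]=12 write a[10]=13 → slow++,fast++
(s=10,f=19) a[fast]=14≠a[slow]=13 write a[11]=14 → slow++,fast++

length 11; prefix = [1, 2, 4, 5, 6, 8, 10, 11, 12, 13, 14]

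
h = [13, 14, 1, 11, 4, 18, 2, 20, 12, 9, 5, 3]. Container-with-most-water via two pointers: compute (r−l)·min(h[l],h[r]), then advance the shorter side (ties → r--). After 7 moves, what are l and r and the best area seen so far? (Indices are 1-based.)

l=4, r=8, best area=96

l=1 r=12: min(13,3)*11=33 best=33 *, r--
l=1 r=11: min(13,5)*10=50 best=50 *, r--
l=1 r=10: min(13,9)*9=81 best=81 *, r--
l=1 r=9: min(13,12)*8=96 best=96 *, r--
l=1 r=8: min(13,20)*7=91 best=96, l++
l=2 r=8: min(14,20)*6=84 best=96, l++
l=3 r=8: min(1,20)*5=5 best=96, l++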